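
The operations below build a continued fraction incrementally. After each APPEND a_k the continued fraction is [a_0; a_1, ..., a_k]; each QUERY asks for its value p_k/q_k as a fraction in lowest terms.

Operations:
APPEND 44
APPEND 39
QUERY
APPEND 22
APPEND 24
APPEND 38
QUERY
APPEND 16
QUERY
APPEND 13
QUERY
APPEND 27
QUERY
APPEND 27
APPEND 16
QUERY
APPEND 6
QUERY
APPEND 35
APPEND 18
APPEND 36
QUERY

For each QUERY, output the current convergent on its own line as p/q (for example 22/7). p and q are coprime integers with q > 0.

APPEND 44: p_0 = 44·1 + 0 = 44, q_0 = 44·0 + 1 = 1 → 44/1
APPEND 39: p_1 = 39·44 + 1 = 1717, q_1 = 39·1 + 0 = 39 → 1717/39
APPEND 22: p_2 = 22·1717 + 44 = 37818, q_2 = 22·39 + 1 = 859 → 37818/859
APPEND 24: p_3 = 24·37818 + 1717 = 909349, q_3 = 24·859 + 39 = 20655 → 909349/20655
APPEND 38: p_4 = 38·909349 + 37818 = 34593080, q_4 = 38·20655 + 859 = 785749 → 34593080/785749
APPEND 16: p_5 = 16·34593080 + 909349 = 554398629, q_5 = 16·785749 + 20655 = 12592639 → 554398629/12592639
APPEND 13: p_6 = 13·554398629 + 34593080 = 7241775257, q_6 = 13·12592639 + 785749 = 164490056 → 7241775257/164490056
APPEND 27: p_7 = 27·7241775257 + 554398629 = 196082330568, q_7 = 27·164490056 + 12592639 = 4453824151 → 196082330568/4453824151
APPEND 27: p_8 = 27·196082330568 + 7241775257 = 5301464700593, q_8 = 27·4453824151 + 164490056 = 120417742133 → 5301464700593/120417742133
APPEND 16: p_9 = 16·5301464700593 + 196082330568 = 85019517540056, q_9 = 16·120417742133 + 4453824151 = 1931137698279 → 85019517540056/1931137698279
APPEND 6: p_10 = 6·85019517540056 + 5301464700593 = 515418569940929, q_10 = 6·1931137698279 + 120417742133 = 11707243931807 → 515418569940929/11707243931807
APPEND 35: p_11 = 35·515418569940929 + 85019517540056 = 18124669465472571, q_11 = 35·11707243931807 + 1931137698279 = 411684675311524 → 18124669465472571/411684675311524
APPEND 18: p_12 = 18·18124669465472571 + 515418569940929 = 326759468948447207, q_12 = 18·411684675311524 + 11707243931807 = 7422031399539239 → 326759468948447207/7422031399539239
APPEND 36: p_13 = 36·326759468948447207 + 18124669465472571 = 11781465551609572023, q_13 = 36·7422031399539239 + 411684675311524 = 267604815058724128 → 11781465551609572023/267604815058724128

1717/39
34593080/785749
554398629/12592639
7241775257/164490056
196082330568/4453824151
85019517540056/1931137698279
515418569940929/11707243931807
11781465551609572023/267604815058724128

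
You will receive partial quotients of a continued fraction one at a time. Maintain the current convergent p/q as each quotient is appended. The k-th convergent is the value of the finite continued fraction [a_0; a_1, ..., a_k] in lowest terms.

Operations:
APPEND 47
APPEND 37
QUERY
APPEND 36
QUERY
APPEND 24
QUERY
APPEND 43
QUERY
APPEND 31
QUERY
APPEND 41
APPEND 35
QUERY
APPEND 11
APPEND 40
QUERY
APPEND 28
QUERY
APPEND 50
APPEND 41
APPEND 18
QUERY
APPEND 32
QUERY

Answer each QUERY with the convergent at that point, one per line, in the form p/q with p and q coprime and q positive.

1740/37
62687/1333
1506228/32029
64830491/1378580
2011251449/42768009
2890426147949/61463111224
1277978976841509/27175426727744
35815288565329591/761589797467245
1324964014146990195239/28174534273120915976
42472358006689227740658/903148231606970468231

APPEND 47: p_0 = 47·1 + 0 = 47, q_0 = 47·0 + 1 = 1 → 47/1
APPEND 37: p_1 = 37·47 + 1 = 1740, q_1 = 37·1 + 0 = 37 → 1740/37
APPEND 36: p_2 = 36·1740 + 47 = 62687, q_2 = 36·37 + 1 = 1333 → 62687/1333
APPEND 24: p_3 = 24·62687 + 1740 = 1506228, q_3 = 24·1333 + 37 = 32029 → 1506228/32029
APPEND 43: p_4 = 43·1506228 + 62687 = 64830491, q_4 = 43·32029 + 1333 = 1378580 → 64830491/1378580
APPEND 31: p_5 = 31·64830491 + 1506228 = 2011251449, q_5 = 31·1378580 + 32029 = 42768009 → 2011251449/42768009
APPEND 41: p_6 = 41·2011251449 + 64830491 = 82526139900, q_6 = 41·42768009 + 1378580 = 1754866949 → 82526139900/1754866949
APPEND 35: p_7 = 35·82526139900 + 2011251449 = 2890426147949, q_7 = 35·1754866949 + 42768009 = 61463111224 → 2890426147949/61463111224
APPEND 11: p_8 = 11·2890426147949 + 82526139900 = 31877213767339, q_8 = 11·61463111224 + 1754866949 = 677849090413 → 31877213767339/677849090413
APPEND 40: p_9 = 40·31877213767339 + 2890426147949 = 1277978976841509, q_9 = 40·677849090413 + 61463111224 = 27175426727744 → 1277978976841509/27175426727744
APPEND 28: p_10 = 28·1277978976841509 + 31877213767339 = 35815288565329591, q_10 = 28·27175426727744 + 677849090413 = 761589797467245 → 35815288565329591/761589797467245
APPEND 50: p_11 = 50·35815288565329591 + 1277978976841509 = 1792042407243321059, q_11 = 50·761589797467245 + 27175426727744 = 38106665300089994 → 1792042407243321059/38106665300089994
APPEND 41: p_12 = 41·1792042407243321059 + 35815288565329591 = 73509553985541493010, q_12 = 41·38106665300089994 + 761589797467245 = 1563134867101156999 → 73509553985541493010/1563134867101156999
APPEND 18: p_13 = 18·73509553985541493010 + 1792042407243321059 = 1324964014146990195239, q_13 = 18·1563134867101156999 + 38106665300089994 = 28174534273120915976 → 1324964014146990195239/28174534273120915976
APPEND 32: p_14 = 32·1324964014146990195239 + 73509553985541493010 = 42472358006689227740658, q_14 = 32·28174534273120915976 + 1563134867101156999 = 903148231606970468231 → 42472358006689227740658/903148231606970468231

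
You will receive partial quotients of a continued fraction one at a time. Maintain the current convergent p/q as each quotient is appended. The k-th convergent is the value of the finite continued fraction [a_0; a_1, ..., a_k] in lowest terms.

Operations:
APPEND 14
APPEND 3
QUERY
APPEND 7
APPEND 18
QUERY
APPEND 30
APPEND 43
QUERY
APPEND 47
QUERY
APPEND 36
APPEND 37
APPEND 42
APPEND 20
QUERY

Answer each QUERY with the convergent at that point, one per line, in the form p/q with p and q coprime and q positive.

43/3
5713/399
7389028/516055
347456021/24266577
389996855210069/27237659285556

APPEND 14: p_0 = 14·1 + 0 = 14, q_0 = 14·0 + 1 = 1 → 14/1
APPEND 3: p_1 = 3·14 + 1 = 43, q_1 = 3·1 + 0 = 3 → 43/3
APPEND 7: p_2 = 7·43 + 14 = 315, q_2 = 7·3 + 1 = 22 → 315/22
APPEND 18: p_3 = 18·315 + 43 = 5713, q_3 = 18·22 + 3 = 399 → 5713/399
APPEND 30: p_4 = 30·5713 + 315 = 171705, q_4 = 30·399 + 22 = 11992 → 171705/11992
APPEND 43: p_5 = 43·171705 + 5713 = 7389028, q_5 = 43·11992 + 399 = 516055 → 7389028/516055
APPEND 47: p_6 = 47·7389028 + 171705 = 347456021, q_6 = 47·516055 + 11992 = 24266577 → 347456021/24266577
APPEND 36: p_7 = 36·347456021 + 7389028 = 12515805784, q_7 = 36·24266577 + 516055 = 874112827 → 12515805784/874112827
APPEND 37: p_8 = 37·12515805784 + 347456021 = 463432270029, q_8 = 37·874112827 + 24266577 = 32366441176 → 463432270029/32366441176
APPEND 42: p_9 = 42·463432270029 + 12515805784 = 19476671147002, q_9 = 42·32366441176 + 874112827 = 1360264642219 → 19476671147002/1360264642219
APPEND 20: p_10 = 20·19476671147002 + 463432270029 = 389996855210069, q_10 = 20·1360264642219 + 32366441176 = 27237659285556 → 389996855210069/27237659285556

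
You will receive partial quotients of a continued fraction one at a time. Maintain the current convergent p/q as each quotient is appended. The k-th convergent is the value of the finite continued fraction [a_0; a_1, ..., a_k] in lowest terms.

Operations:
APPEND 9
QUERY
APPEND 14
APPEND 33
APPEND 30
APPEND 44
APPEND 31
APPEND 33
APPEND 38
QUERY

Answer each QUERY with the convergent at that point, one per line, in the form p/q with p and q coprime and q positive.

APPEND 9: p_0 = 9·1 + 0 = 9, q_0 = 9·0 + 1 = 1 → 9/1
APPEND 14: p_1 = 14·9 + 1 = 127, q_1 = 14·1 + 0 = 14 → 127/14
APPEND 33: p_2 = 33·127 + 9 = 4200, q_2 = 33·14 + 1 = 463 → 4200/463
APPEND 30: p_3 = 30·4200 + 127 = 126127, q_3 = 30·463 + 14 = 13904 → 126127/13904
APPEND 44: p_4 = 44·126127 + 4200 = 5553788, q_4 = 44·13904 + 463 = 612239 → 5553788/612239
APPEND 31: p_5 = 31·5553788 + 126127 = 172293555, q_5 = 31·612239 + 13904 = 18993313 → 172293555/18993313
APPEND 33: p_6 = 33·172293555 + 5553788 = 5691241103, q_6 = 33·18993313 + 612239 = 627391568 → 5691241103/627391568
APPEND 38: p_7 = 38·5691241103 + 172293555 = 216439455469, q_7 = 38·627391568 + 18993313 = 23859872897 → 216439455469/23859872897

9/1
216439455469/23859872897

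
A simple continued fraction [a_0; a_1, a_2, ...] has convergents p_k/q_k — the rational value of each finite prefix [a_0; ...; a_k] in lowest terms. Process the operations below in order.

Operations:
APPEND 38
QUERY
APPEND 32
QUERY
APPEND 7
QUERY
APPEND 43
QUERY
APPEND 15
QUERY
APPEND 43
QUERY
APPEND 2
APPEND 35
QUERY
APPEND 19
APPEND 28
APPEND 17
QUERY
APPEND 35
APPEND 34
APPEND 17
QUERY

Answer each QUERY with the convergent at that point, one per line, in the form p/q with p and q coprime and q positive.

38/1
1217/32
8557/225
369168/9707
5546077/145830
238850479/6280397
17152496704/451012237
155975178908015/4101252171608
3168789793563622978/83320988077765603

APPEND 38: p_0 = 38·1 + 0 = 38, q_0 = 38·0 + 1 = 1 → 38/1
APPEND 32: p_1 = 32·38 + 1 = 1217, q_1 = 32·1 + 0 = 32 → 1217/32
APPEND 7: p_2 = 7·1217 + 38 = 8557, q_2 = 7·32 + 1 = 225 → 8557/225
APPEND 43: p_3 = 43·8557 + 1217 = 369168, q_3 = 43·225 + 32 = 9707 → 369168/9707
APPEND 15: p_4 = 15·369168 + 8557 = 5546077, q_4 = 15·9707 + 225 = 145830 → 5546077/145830
APPEND 43: p_5 = 43·5546077 + 369168 = 238850479, q_5 = 43·145830 + 9707 = 6280397 → 238850479/6280397
APPEND 2: p_6 = 2·238850479 + 5546077 = 483247035, q_6 = 2·6280397 + 145830 = 12706624 → 483247035/12706624
APPEND 35: p_7 = 35·483247035 + 238850479 = 17152496704, q_7 = 35·12706624 + 6280397 = 451012237 → 17152496704/451012237
APPEND 19: p_8 = 19·17152496704 + 483247035 = 326380684411, q_8 = 19·451012237 + 12706624 = 8581939127 → 326380684411/8581939127
APPEND 28: p_9 = 28·326380684411 + 17152496704 = 9155811660212, q_9 = 28·8581939127 + 451012237 = 240745307793 → 9155811660212/240745307793
APPEND 17: p_10 = 17·9155811660212 + 326380684411 = 155975178908015, q_10 = 17·240745307793 + 8581939127 = 4101252171608 → 155975178908015/4101252171608
APPEND 35: p_11 = 35·155975178908015 + 9155811660212 = 5468287073440737, q_11 = 35·4101252171608 + 240745307793 = 143784571314073 → 5468287073440737/143784571314073
APPEND 34: p_12 = 34·5468287073440737 + 155975178908015 = 186077735675893073, q_12 = 34·143784571314073 + 4101252171608 = 4892776676850090 → 186077735675893073/4892776676850090
APPEND 17: p_13 = 17·186077735675893073 + 5468287073440737 = 3168789793563622978, q_13 = 17·4892776676850090 + 143784571314073 = 83320988077765603 → 3168789793563622978/83320988077765603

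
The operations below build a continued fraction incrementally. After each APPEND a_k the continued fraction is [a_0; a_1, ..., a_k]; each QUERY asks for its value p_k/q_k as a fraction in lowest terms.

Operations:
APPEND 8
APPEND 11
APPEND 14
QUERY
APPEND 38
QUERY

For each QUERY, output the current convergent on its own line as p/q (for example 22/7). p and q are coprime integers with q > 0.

APPEND 8: p_0 = 8·1 + 0 = 8, q_0 = 8·0 + 1 = 1 → 8/1
APPEND 11: p_1 = 11·8 + 1 = 89, q_1 = 11·1 + 0 = 11 → 89/11
APPEND 14: p_2 = 14·89 + 8 = 1254, q_2 = 14·11 + 1 = 155 → 1254/155
APPEND 38: p_3 = 38·1254 + 89 = 47741, q_3 = 38·155 + 11 = 5901 → 47741/5901

1254/155
47741/5901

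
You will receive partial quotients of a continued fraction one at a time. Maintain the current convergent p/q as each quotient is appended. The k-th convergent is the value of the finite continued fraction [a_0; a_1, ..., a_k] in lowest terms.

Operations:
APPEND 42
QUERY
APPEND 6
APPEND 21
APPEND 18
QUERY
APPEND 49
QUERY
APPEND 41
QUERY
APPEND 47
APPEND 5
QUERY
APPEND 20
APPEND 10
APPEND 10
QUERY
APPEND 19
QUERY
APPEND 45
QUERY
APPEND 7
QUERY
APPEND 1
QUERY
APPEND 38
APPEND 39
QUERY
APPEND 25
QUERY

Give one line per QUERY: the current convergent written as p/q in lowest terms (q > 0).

APPEND 42: p_0 = 42·1 + 0 = 42, q_0 = 42·0 + 1 = 1 → 42/1
APPEND 6: p_1 = 6·42 + 1 = 253, q_1 = 6·1 + 0 = 6 → 253/6
APPEND 21: p_2 = 21·253 + 42 = 5355, q_2 = 21·6 + 1 = 127 → 5355/127
APPEND 18: p_3 = 18·5355 + 253 = 96643, q_3 = 18·127 + 6 = 2292 → 96643/2292
APPEND 49: p_4 = 49·96643 + 5355 = 4740862, q_4 = 49·2292 + 127 = 112435 → 4740862/112435
APPEND 41: p_5 = 41·4740862 + 96643 = 194471985, q_5 = 41·112435 + 2292 = 4612127 → 194471985/4612127
APPEND 47: p_6 = 47·194471985 + 4740862 = 9144924157, q_6 = 47·4612127 + 112435 = 216882404 → 9144924157/216882404
APPEND 5: p_7 = 5·9144924157 + 194471985 = 45919092770, q_7 = 5·216882404 + 4612127 = 1089024147 → 45919092770/1089024147
APPEND 20: p_8 = 20·45919092770 + 9144924157 = 927526779557, q_8 = 20·1089024147 + 216882404 = 21997365344 → 927526779557/21997365344
APPEND 10: p_9 = 10·927526779557 + 45919092770 = 9321186888340, q_9 = 10·21997365344 + 1089024147 = 221062677587 → 9321186888340/221062677587
APPEND 10: p_10 = 10·9321186888340 + 927526779557 = 94139395662957, q_10 = 10·221062677587 + 21997365344 = 2232624141214 → 94139395662957/2232624141214
APPEND 19: p_11 = 19·94139395662957 + 9321186888340 = 1797969704484523, q_11 = 19·2232624141214 + 221062677587 = 42640921360653 → 1797969704484523/42640921360653
APPEND 45: p_12 = 45·1797969704484523 + 94139395662957 = 81002776097466492, q_12 = 45·42640921360653 + 2232624141214 = 1921074085370599 → 81002776097466492/1921074085370599
APPEND 7: p_13 = 7·81002776097466492 + 1797969704484523 = 568817402386749967, q_13 = 7·1921074085370599 + 42640921360653 = 13490159518954846 → 568817402386749967/13490159518954846
APPEND 1: p_14 = 1·568817402386749967 + 81002776097466492 = 649820178484216459, q_14 = 1·13490159518954846 + 1921074085370599 = 15411233604325445 → 649820178484216459/15411233604325445
APPEND 38: p_15 = 38·649820178484216459 + 568817402386749967 = 25261984184786975409, q_15 = 38·15411233604325445 + 13490159518954846 = 599117036483321756 → 25261984184786975409/599117036483321756
APPEND 39: p_16 = 39·25261984184786975409 + 649820178484216459 = 985867203385176257410, q_16 = 39·599117036483321756 + 15411233604325445 = 23380975656453873929 → 985867203385176257410/23380975656453873929
APPEND 25: p_17 = 25·985867203385176257410 + 25261984184786975409 = 24671942068814193410659, q_17 = 25·23380975656453873929 + 599117036483321756 = 585123508447830169981 → 24671942068814193410659/585123508447830169981

42/1
96643/2292
4740862/112435
194471985/4612127
45919092770/1089024147
94139395662957/2232624141214
1797969704484523/42640921360653
81002776097466492/1921074085370599
568817402386749967/13490159518954846
649820178484216459/15411233604325445
985867203385176257410/23380975656453873929
24671942068814193410659/585123508447830169981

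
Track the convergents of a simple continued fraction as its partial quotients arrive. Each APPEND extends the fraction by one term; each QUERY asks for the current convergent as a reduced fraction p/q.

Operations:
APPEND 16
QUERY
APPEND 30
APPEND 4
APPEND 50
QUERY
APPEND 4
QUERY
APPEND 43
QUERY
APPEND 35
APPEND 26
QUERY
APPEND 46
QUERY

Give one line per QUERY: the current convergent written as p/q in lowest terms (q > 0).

16/1
97481/6080
391864/24441
16947633/1057043
15449482127/963601639
711269736861/44362696340

APPEND 16: p_0 = 16·1 + 0 = 16, q_0 = 16·0 + 1 = 1 → 16/1
APPEND 30: p_1 = 30·16 + 1 = 481, q_1 = 30·1 + 0 = 30 → 481/30
APPEND 4: p_2 = 4·481 + 16 = 1940, q_2 = 4·30 + 1 = 121 → 1940/121
APPEND 50: p_3 = 50·1940 + 481 = 97481, q_3 = 50·121 + 30 = 6080 → 97481/6080
APPEND 4: p_4 = 4·97481 + 1940 = 391864, q_4 = 4·6080 + 121 = 24441 → 391864/24441
APPEND 43: p_5 = 43·391864 + 97481 = 16947633, q_5 = 43·24441 + 6080 = 1057043 → 16947633/1057043
APPEND 35: p_6 = 35·16947633 + 391864 = 593559019, q_6 = 35·1057043 + 24441 = 37020946 → 593559019/37020946
APPEND 26: p_7 = 26·593559019 + 16947633 = 15449482127, q_7 = 26·37020946 + 1057043 = 963601639 → 15449482127/963601639
APPEND 46: p_8 = 46·15449482127 + 593559019 = 711269736861, q_8 = 46·963601639 + 37020946 = 44362696340 → 711269736861/44362696340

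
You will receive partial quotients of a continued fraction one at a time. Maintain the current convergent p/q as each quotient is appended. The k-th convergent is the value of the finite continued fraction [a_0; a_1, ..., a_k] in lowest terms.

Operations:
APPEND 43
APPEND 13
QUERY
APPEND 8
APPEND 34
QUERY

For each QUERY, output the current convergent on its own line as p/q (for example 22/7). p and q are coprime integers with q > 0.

APPEND 43: p_0 = 43·1 + 0 = 43, q_0 = 43·0 + 1 = 1 → 43/1
APPEND 13: p_1 = 13·43 + 1 = 560, q_1 = 13·1 + 0 = 13 → 560/13
APPEND 8: p_2 = 8·560 + 43 = 4523, q_2 = 8·13 + 1 = 105 → 4523/105
APPEND 34: p_3 = 34·4523 + 560 = 154342, q_3 = 34·105 + 13 = 3583 → 154342/3583

560/13
154342/3583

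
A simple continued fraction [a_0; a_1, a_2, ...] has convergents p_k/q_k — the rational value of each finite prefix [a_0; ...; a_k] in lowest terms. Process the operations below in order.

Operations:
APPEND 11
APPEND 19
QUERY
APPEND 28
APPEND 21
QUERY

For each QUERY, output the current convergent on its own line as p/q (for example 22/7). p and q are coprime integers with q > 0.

210/19
123921/11212

APPEND 11: p_0 = 11·1 + 0 = 11, q_0 = 11·0 + 1 = 1 → 11/1
APPEND 19: p_1 = 19·11 + 1 = 210, q_1 = 19·1 + 0 = 19 → 210/19
APPEND 28: p_2 = 28·210 + 11 = 5891, q_2 = 28·19 + 1 = 533 → 5891/533
APPEND 21: p_3 = 21·5891 + 210 = 123921, q_3 = 21·533 + 19 = 11212 → 123921/11212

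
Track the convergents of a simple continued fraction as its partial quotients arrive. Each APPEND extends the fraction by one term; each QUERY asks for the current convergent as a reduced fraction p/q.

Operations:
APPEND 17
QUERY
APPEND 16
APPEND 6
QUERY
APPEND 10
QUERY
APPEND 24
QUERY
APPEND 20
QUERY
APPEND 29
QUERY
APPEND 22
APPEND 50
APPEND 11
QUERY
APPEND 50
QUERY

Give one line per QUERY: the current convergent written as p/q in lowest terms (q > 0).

APPEND 17: p_0 = 17·1 + 0 = 17, q_0 = 17·0 + 1 = 1 → 17/1
APPEND 16: p_1 = 16·17 + 1 = 273, q_1 = 16·1 + 0 = 16 → 273/16
APPEND 6: p_2 = 6·273 + 17 = 1655, q_2 = 6·16 + 1 = 97 → 1655/97
APPEND 10: p_3 = 10·1655 + 273 = 16823, q_3 = 10·97 + 16 = 986 → 16823/986
APPEND 24: p_4 = 24·16823 + 1655 = 405407, q_4 = 24·986 + 97 = 23761 → 405407/23761
APPEND 20: p_5 = 20·405407 + 16823 = 8124963, q_5 = 20·23761 + 986 = 476206 → 8124963/476206
APPEND 29: p_6 = 29·8124963 + 405407 = 236029334, q_6 = 29·476206 + 23761 = 13833735 → 236029334/13833735
APPEND 22: p_7 = 22·236029334 + 8124963 = 5200770311, q_7 = 22·13833735 + 476206 = 304818376 → 5200770311/304818376
APPEND 50: p_8 = 50·5200770311 + 236029334 = 260274544884, q_8 = 50·304818376 + 13833735 = 15254752535 → 260274544884/15254752535
APPEND 11: p_9 = 11·260274544884 + 5200770311 = 2868220764035, q_9 = 11·15254752535 + 304818376 = 168107096261 → 2868220764035/168107096261
APPEND 50: p_10 = 50·2868220764035 + 260274544884 = 143671312746634, q_10 = 50·168107096261 + 15254752535 = 8420609565585 → 143671312746634/8420609565585

17/1
1655/97
16823/986
405407/23761
8124963/476206
236029334/13833735
2868220764035/168107096261
143671312746634/8420609565585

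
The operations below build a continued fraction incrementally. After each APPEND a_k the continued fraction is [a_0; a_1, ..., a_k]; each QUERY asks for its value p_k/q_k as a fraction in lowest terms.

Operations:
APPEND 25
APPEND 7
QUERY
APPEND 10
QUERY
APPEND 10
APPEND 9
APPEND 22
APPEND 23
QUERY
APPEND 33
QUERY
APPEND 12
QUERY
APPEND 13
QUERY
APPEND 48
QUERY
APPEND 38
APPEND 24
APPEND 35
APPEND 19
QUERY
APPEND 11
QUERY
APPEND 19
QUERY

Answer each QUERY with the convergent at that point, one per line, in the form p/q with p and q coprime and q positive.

APPEND 25: p_0 = 25·1 + 0 = 25, q_0 = 25·0 + 1 = 1 → 25/1
APPEND 7: p_1 = 7·25 + 1 = 176, q_1 = 7·1 + 0 = 7 → 176/7
APPEND 10: p_2 = 10·176 + 25 = 1785, q_2 = 10·7 + 1 = 71 → 1785/71
APPEND 10: p_3 = 10·1785 + 176 = 18026, q_3 = 10·71 + 7 = 717 → 18026/717
APPEND 9: p_4 = 9·18026 + 1785 = 164019, q_4 = 9·717 + 71 = 6524 → 164019/6524
APPEND 22: p_5 = 22·164019 + 18026 = 3626444, q_5 = 22·6524 + 717 = 144245 → 3626444/144245
APPEND 23: p_6 = 23·3626444 + 164019 = 83572231, q_6 = 23·144245 + 6524 = 3324159 → 83572231/3324159
APPEND 33: p_7 = 33·83572231 + 3626444 = 2761510067, q_7 = 33·3324159 + 144245 = 109841492 → 2761510067/109841492
APPEND 12: p_8 = 12·2761510067 + 83572231 = 33221693035, q_8 = 12·109841492 + 3324159 = 1321422063 → 33221693035/1321422063
APPEND 13: p_9 = 13·33221693035 + 2761510067 = 434643519522, q_9 = 13·1321422063 + 109841492 = 17288328311 → 434643519522/17288328311
APPEND 48: p_10 = 48·434643519522 + 33221693035 = 20896110630091, q_10 = 48·17288328311 + 1321422063 = 831161180991 → 20896110630091/831161180991
APPEND 38: p_11 = 38·20896110630091 + 434643519522 = 794486847462980, q_11 = 38·831161180991 + 17288328311 = 31601413205969 → 794486847462980/31601413205969
APPEND 24: p_12 = 24·794486847462980 + 20896110630091 = 19088580449741611, q_12 = 24·31601413205969 + 831161180991 = 759265078124247 → 19088580449741611/759265078124247
APPEND 35: p_13 = 35·19088580449741611 + 794486847462980 = 668894802588419365, q_13 = 35·759265078124247 + 31601413205969 = 26605879147554614 → 668894802588419365/26605879147554614
APPEND 19: p_14 = 19·668894802588419365 + 19088580449741611 = 12728089829629709546, q_14 = 19·26605879147554614 + 759265078124247 = 506270968881661913 → 12728089829629709546/506270968881661913
APPEND 11: p_15 = 11·12728089829629709546 + 668894802588419365 = 140677882928515224371, q_15 = 11·506270968881661913 + 26605879147554614 = 5595586536845835657 → 140677882928515224371/5595586536845835657
APPEND 19: p_16 = 19·140677882928515224371 + 12728089829629709546 = 2685607865471418972595, q_16 = 19·5595586536845835657 + 506270968881661913 = 106822415168952539396 → 2685607865471418972595/106822415168952539396

176/7
1785/71
83572231/3324159
2761510067/109841492
33221693035/1321422063
434643519522/17288328311
20896110630091/831161180991
12728089829629709546/506270968881661913
140677882928515224371/5595586536845835657
2685607865471418972595/106822415168952539396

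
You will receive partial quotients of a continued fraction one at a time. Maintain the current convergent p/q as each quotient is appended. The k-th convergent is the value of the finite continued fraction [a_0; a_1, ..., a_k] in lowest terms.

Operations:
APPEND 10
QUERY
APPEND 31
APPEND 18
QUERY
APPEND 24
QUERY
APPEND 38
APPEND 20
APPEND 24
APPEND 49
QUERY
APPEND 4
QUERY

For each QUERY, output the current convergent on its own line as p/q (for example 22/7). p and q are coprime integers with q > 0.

APPEND 10: p_0 = 10·1 + 0 = 10, q_0 = 10·0 + 1 = 1 → 10/1
APPEND 31: p_1 = 31·10 + 1 = 311, q_1 = 31·1 + 0 = 31 → 311/31
APPEND 18: p_2 = 18·311 + 10 = 5608, q_2 = 18·31 + 1 = 559 → 5608/559
APPEND 24: p_3 = 24·5608 + 311 = 134903, q_3 = 24·559 + 31 = 13447 → 134903/13447
APPEND 38: p_4 = 38·134903 + 5608 = 5131922, q_4 = 38·13447 + 559 = 511545 → 5131922/511545
APPEND 20: p_5 = 20·5131922 + 134903 = 102773343, q_5 = 20·511545 + 13447 = 10244347 → 102773343/10244347
APPEND 24: p_6 = 24·102773343 + 5131922 = 2471692154, q_6 = 24·10244347 + 511545 = 246375873 → 2471692154/246375873
APPEND 49: p_7 = 49·2471692154 + 102773343 = 121215688889, q_7 = 49·246375873 + 10244347 = 12082662124 → 121215688889/12082662124
APPEND 4: p_8 = 4·121215688889 + 2471692154 = 487334447710, q_8 = 4·12082662124 + 246375873 = 48577024369 → 487334447710/48577024369

10/1
5608/559
134903/13447
121215688889/12082662124
487334447710/48577024369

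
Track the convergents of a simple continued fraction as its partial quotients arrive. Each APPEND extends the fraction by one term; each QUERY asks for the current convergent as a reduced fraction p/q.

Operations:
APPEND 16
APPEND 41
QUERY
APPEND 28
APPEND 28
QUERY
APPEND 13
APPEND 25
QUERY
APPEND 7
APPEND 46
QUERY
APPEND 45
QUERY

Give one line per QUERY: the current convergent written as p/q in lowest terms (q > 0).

APPEND 16: p_0 = 16·1 + 0 = 16, q_0 = 16·0 + 1 = 1 → 16/1
APPEND 41: p_1 = 41·16 + 1 = 657, q_1 = 41·1 + 0 = 41 → 657/41
APPEND 28: p_2 = 28·657 + 16 = 18412, q_2 = 28·41 + 1 = 1149 → 18412/1149
APPEND 28: p_3 = 28·18412 + 657 = 516193, q_3 = 28·1149 + 41 = 32213 → 516193/32213
APPEND 13: p_4 = 13·516193 + 18412 = 6728921, q_4 = 13·32213 + 1149 = 419918 → 6728921/419918
APPEND 25: p_5 = 25·6728921 + 516193 = 168739218, q_5 = 25·419918 + 32213 = 10530163 → 168739218/10530163
APPEND 7: p_6 = 7·168739218 + 6728921 = 1187903447, q_6 = 7·10530163 + 419918 = 74131059 → 1187903447/74131059
APPEND 46: p_7 = 46·1187903447 + 168739218 = 54812297780, q_7 = 46·74131059 + 10530163 = 3420558877 → 54812297780/3420558877
APPEND 45: p_8 = 45·54812297780 + 1187903447 = 2467741303547, q_8 = 45·3420558877 + 74131059 = 153999280524 → 2467741303547/153999280524

657/41
516193/32213
168739218/10530163
54812297780/3420558877
2467741303547/153999280524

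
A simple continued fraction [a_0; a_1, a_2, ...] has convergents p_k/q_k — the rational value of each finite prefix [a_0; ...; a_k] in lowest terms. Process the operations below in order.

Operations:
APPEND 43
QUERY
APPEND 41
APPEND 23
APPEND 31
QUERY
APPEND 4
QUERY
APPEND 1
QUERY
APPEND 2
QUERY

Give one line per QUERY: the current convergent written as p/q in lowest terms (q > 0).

43/1
1260829/29305
5083931/118164
6344760/147469
17773451/413102

APPEND 43: p_0 = 43·1 + 0 = 43, q_0 = 43·0 + 1 = 1 → 43/1
APPEND 41: p_1 = 41·43 + 1 = 1764, q_1 = 41·1 + 0 = 41 → 1764/41
APPEND 23: p_2 = 23·1764 + 43 = 40615, q_2 = 23·41 + 1 = 944 → 40615/944
APPEND 31: p_3 = 31·40615 + 1764 = 1260829, q_3 = 31·944 + 41 = 29305 → 1260829/29305
APPEND 4: p_4 = 4·1260829 + 40615 = 5083931, q_4 = 4·29305 + 944 = 118164 → 5083931/118164
APPEND 1: p_5 = 1·5083931 + 1260829 = 6344760, q_5 = 1·118164 + 29305 = 147469 → 6344760/147469
APPEND 2: p_6 = 2·6344760 + 5083931 = 17773451, q_6 = 2·147469 + 118164 = 413102 → 17773451/413102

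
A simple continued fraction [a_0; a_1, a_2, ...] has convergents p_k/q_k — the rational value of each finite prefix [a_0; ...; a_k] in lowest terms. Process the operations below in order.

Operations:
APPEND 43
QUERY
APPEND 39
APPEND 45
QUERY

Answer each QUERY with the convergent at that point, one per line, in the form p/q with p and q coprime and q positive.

APPEND 43: p_0 = 43·1 + 0 = 43, q_0 = 43·0 + 1 = 1 → 43/1
APPEND 39: p_1 = 39·43 + 1 = 1678, q_1 = 39·1 + 0 = 39 → 1678/39
APPEND 45: p_2 = 45·1678 + 43 = 75553, q_2 = 45·39 + 1 = 1756 → 75553/1756

43/1
75553/1756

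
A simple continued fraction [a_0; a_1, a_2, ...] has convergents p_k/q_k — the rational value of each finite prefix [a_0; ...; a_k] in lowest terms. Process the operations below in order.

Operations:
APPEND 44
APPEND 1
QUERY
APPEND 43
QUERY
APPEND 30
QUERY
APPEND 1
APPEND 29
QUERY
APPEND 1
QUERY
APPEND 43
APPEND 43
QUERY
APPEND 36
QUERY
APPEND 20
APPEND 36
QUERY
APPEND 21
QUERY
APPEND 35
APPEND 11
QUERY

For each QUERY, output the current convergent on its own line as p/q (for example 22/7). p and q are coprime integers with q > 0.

APPEND 44: p_0 = 44·1 + 0 = 44, q_0 = 44·0 + 1 = 1 → 44/1
APPEND 1: p_1 = 1·44 + 1 = 45, q_1 = 1·1 + 0 = 1 → 45/1
APPEND 43: p_2 = 43·45 + 44 = 1979, q_2 = 43·1 + 1 = 44 → 1979/44
APPEND 30: p_3 = 30·1979 + 45 = 59415, q_3 = 30·44 + 1 = 1321 → 59415/1321
APPEND 1: p_4 = 1·59415 + 1979 = 61394, q_4 = 1·1321 + 44 = 1365 → 61394/1365
APPEND 29: p_5 = 29·61394 + 59415 = 1839841, q_5 = 29·1365 + 1321 = 40906 → 1839841/40906
APPEND 1: p_6 = 1·1839841 + 61394 = 1901235, q_6 = 1·40906 + 1365 = 42271 → 1901235/42271
APPEND 43: p_7 = 43·1901235 + 1839841 = 83592946, q_7 = 43·42271 + 40906 = 1858559 → 83592946/1858559
APPEND 43: p_8 = 43·83592946 + 1901235 = 3596397913, q_8 = 43·1858559 + 42271 = 79960308 → 3596397913/79960308
APPEND 36: p_9 = 36·3596397913 + 83592946 = 129553917814, q_9 = 36·79960308 + 1858559 = 2880429647 → 129553917814/2880429647
APPEND 20: p_10 = 20·129553917814 + 3596397913 = 2594674754193, q_10 = 20·2880429647 + 79960308 = 57688553248 → 2594674754193/57688553248
APPEND 36: p_11 = 36·2594674754193 + 129553917814 = 93537845068762, q_11 = 36·57688553248 + 2880429647 = 2079668346575 → 93537845068762/2079668346575
APPEND 21: p_12 = 21·93537845068762 + 2594674754193 = 1966889421198195, q_12 = 21·2079668346575 + 57688553248 = 43730723831323 → 1966889421198195/43730723831323
APPEND 35: p_13 = 35·1966889421198195 + 93537845068762 = 68934667587005587, q_13 = 35·43730723831323 + 2079668346575 = 1532655002442880 → 68934667587005587/1532655002442880
APPEND 11: p_14 = 11·68934667587005587 + 1966889421198195 = 760248232878259652, q_14 = 11·1532655002442880 + 43730723831323 = 16902935750703003 → 760248232878259652/16902935750703003

45/1
1979/44
59415/1321
1839841/40906
1901235/42271
3596397913/79960308
129553917814/2880429647
93537845068762/2079668346575
1966889421198195/43730723831323
760248232878259652/16902935750703003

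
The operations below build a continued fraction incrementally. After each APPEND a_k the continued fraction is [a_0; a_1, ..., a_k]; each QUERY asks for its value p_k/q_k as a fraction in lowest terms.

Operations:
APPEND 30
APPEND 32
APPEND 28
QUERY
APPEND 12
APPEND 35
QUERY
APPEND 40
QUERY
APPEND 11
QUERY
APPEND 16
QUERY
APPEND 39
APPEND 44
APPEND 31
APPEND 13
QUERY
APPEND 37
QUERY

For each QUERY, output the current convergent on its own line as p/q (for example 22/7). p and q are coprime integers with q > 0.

APPEND 30: p_0 = 30·1 + 0 = 30, q_0 = 30·0 + 1 = 1 → 30/1
APPEND 32: p_1 = 32·30 + 1 = 961, q_1 = 32·1 + 0 = 32 → 961/32
APPEND 28: p_2 = 28·961 + 30 = 26938, q_2 = 28·32 + 1 = 897 → 26938/897
APPEND 12: p_3 = 12·26938 + 961 = 324217, q_3 = 12·897 + 32 = 10796 → 324217/10796
APPEND 35: p_4 = 35·324217 + 26938 = 11374533, q_4 = 35·10796 + 897 = 378757 → 11374533/378757
APPEND 40: p_5 = 40·11374533 + 324217 = 455305537, q_5 = 40·378757 + 10796 = 15161076 → 455305537/15161076
APPEND 11: p_6 = 11·455305537 + 11374533 = 5019735440, q_6 = 11·15161076 + 378757 = 167150593 → 5019735440/167150593
APPEND 16: p_7 = 16·5019735440 + 455305537 = 80771072577, q_7 = 16·167150593 + 15161076 = 2689570564 → 80771072577/2689570564
APPEND 39: p_8 = 39·80771072577 + 5019735440 = 3155091565943, q_8 = 39·2689570564 + 167150593 = 105060402589 → 3155091565943/105060402589
APPEND 44: p_9 = 44·3155091565943 + 80771072577 = 138904799974069, q_9 = 44·105060402589 + 2689570564 = 4625347284480 → 138904799974069/4625347284480
APPEND 31: p_10 = 31·138904799974069 + 3155091565943 = 4309203890762082, q_10 = 31·4625347284480 + 105060402589 = 143490826221469 → 4309203890762082/143490826221469
APPEND 13: p_11 = 13·4309203890762082 + 138904799974069 = 56158555379881135, q_11 = 13·143490826221469 + 4625347284480 = 1870006088163577 → 56158555379881135/1870006088163577
APPEND 37: p_12 = 37·56158555379881135 + 4309203890762082 = 2082175752946364077, q_12 = 37·1870006088163577 + 143490826221469 = 69333716088273818 → 2082175752946364077/69333716088273818

26938/897
11374533/378757
455305537/15161076
5019735440/167150593
80771072577/2689570564
56158555379881135/1870006088163577
2082175752946364077/69333716088273818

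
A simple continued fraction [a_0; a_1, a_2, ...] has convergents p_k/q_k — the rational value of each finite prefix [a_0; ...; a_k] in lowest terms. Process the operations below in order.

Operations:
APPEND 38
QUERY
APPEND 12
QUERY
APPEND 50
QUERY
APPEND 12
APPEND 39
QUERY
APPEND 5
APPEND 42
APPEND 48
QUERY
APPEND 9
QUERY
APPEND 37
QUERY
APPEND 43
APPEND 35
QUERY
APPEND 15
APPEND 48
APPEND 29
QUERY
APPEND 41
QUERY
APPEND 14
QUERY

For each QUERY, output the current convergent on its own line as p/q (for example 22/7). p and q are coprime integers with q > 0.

38/1
457/12
22888/601
10752295/282337
109507908156/2875491629
987851462395/25939301176
36660012016771/962629635141
55244552898440951/1450628106063506
1158134298983858141088/30410639177234648471
47523413294659632520583/1247884097243745762609
666485920424218713429250/17500788000589675324997

APPEND 38: p_0 = 38·1 + 0 = 38, q_0 = 38·0 + 1 = 1 → 38/1
APPEND 12: p_1 = 12·38 + 1 = 457, q_1 = 12·1 + 0 = 12 → 457/12
APPEND 50: p_2 = 50·457 + 38 = 22888, q_2 = 50·12 + 1 = 601 → 22888/601
APPEND 12: p_3 = 12·22888 + 457 = 275113, q_3 = 12·601 + 12 = 7224 → 275113/7224
APPEND 39: p_4 = 39·275113 + 22888 = 10752295, q_4 = 39·7224 + 601 = 282337 → 10752295/282337
APPEND 5: p_5 = 5·10752295 + 275113 = 54036588, q_5 = 5·282337 + 7224 = 1418909 → 54036588/1418909
APPEND 42: p_6 = 42·54036588 + 10752295 = 2280288991, q_6 = 42·1418909 + 282337 = 59876515 → 2280288991/59876515
APPEND 48: p_7 = 48·2280288991 + 54036588 = 109507908156, q_7 = 48·59876515 + 1418909 = 2875491629 → 109507908156/2875491629
APPEND 9: p_8 = 9·109507908156 + 2280288991 = 987851462395, q_8 = 9·2875491629 + 59876515 = 25939301176 → 987851462395/25939301176
APPEND 37: p_9 = 37·987851462395 + 109507908156 = 36660012016771, q_9 = 37·25939301176 + 2875491629 = 962629635141 → 36660012016771/962629635141
APPEND 43: p_10 = 43·36660012016771 + 987851462395 = 1577368368183548, q_10 = 43·962629635141 + 25939301176 = 41419013612239 → 1577368368183548/41419013612239
APPEND 35: p_11 = 35·1577368368183548 + 36660012016771 = 55244552898440951, q_11 = 35·41419013612239 + 962629635141 = 1450628106063506 → 55244552898440951/1450628106063506
APPEND 15: p_12 = 15·55244552898440951 + 1577368368183548 = 830245661844797813, q_12 = 15·1450628106063506 + 41419013612239 = 21800840604564829 → 830245661844797813/21800840604564829
APPEND 48: p_13 = 48·830245661844797813 + 55244552898440951 = 39907036321448735975, q_13 = 48·21800840604564829 + 1450628106063506 = 1047890977125175298 → 39907036321448735975/1047890977125175298
APPEND 29: p_14 = 29·39907036321448735975 + 830245661844797813 = 1158134298983858141088, q_14 = 29·1047890977125175298 + 21800840604564829 = 30410639177234648471 → 1158134298983858141088/30410639177234648471
APPEND 41: p_15 = 41·1158134298983858141088 + 39907036321448735975 = 47523413294659632520583, q_15 = 41·30410639177234648471 + 1047890977125175298 = 1247884097243745762609 → 47523413294659632520583/1247884097243745762609
APPEND 14: p_16 = 14·47523413294659632520583 + 1158134298983858141088 = 666485920424218713429250, q_16 = 14·1247884097243745762609 + 30410639177234648471 = 17500788000589675324997 → 666485920424218713429250/17500788000589675324997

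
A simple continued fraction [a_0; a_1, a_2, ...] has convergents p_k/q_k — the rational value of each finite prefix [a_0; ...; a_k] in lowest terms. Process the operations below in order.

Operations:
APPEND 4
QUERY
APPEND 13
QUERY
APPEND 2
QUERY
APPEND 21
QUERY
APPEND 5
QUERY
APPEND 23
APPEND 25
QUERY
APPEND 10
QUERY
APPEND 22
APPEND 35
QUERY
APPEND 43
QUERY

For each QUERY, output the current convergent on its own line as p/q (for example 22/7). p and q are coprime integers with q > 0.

APPEND 4: p_0 = 4·1 + 0 = 4, q_0 = 4·0 + 1 = 1 → 4/1
APPEND 13: p_1 = 13·4 + 1 = 53, q_1 = 13·1 + 0 = 13 → 53/13
APPEND 2: p_2 = 2·53 + 4 = 110, q_2 = 2·13 + 1 = 27 → 110/27
APPEND 21: p_3 = 21·110 + 53 = 2363, q_3 = 21·27 + 13 = 580 → 2363/580
APPEND 5: p_4 = 5·2363 + 110 = 11925, q_4 = 5·580 + 27 = 2927 → 11925/2927
APPEND 23: p_5 = 23·11925 + 2363 = 276638, q_5 = 23·2927 + 580 = 67901 → 276638/67901
APPEND 25: p_6 = 25·276638 + 11925 = 6927875, q_6 = 25·67901 + 2927 = 1700452 → 6927875/1700452
APPEND 10: p_7 = 10·6927875 + 276638 = 69555388, q_7 = 10·1700452 + 67901 = 17072421 → 69555388/17072421
APPEND 22: p_8 = 22·69555388 + 6927875 = 1537146411, q_8 = 22·17072421 + 1700452 = 377293714 → 1537146411/377293714
APPEND 35: p_9 = 35·1537146411 + 69555388 = 53869679773, q_9 = 35·377293714 + 17072421 = 13222352411 → 53869679773/13222352411
APPEND 43: p_10 = 43·53869679773 + 1537146411 = 2317933376650, q_10 = 43·13222352411 + 377293714 = 568938447387 → 2317933376650/568938447387

4/1
53/13
110/27
2363/580
11925/2927
6927875/1700452
69555388/17072421
53869679773/13222352411
2317933376650/568938447387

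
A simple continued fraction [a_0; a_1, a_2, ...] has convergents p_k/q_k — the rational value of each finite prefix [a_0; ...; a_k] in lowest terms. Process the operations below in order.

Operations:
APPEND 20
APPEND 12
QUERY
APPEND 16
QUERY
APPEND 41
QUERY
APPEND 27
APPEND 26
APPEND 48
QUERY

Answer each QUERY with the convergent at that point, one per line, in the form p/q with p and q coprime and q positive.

241/12
3876/193
159157/7925
5379732171/267876232

APPEND 20: p_0 = 20·1 + 0 = 20, q_0 = 20·0 + 1 = 1 → 20/1
APPEND 12: p_1 = 12·20 + 1 = 241, q_1 = 12·1 + 0 = 12 → 241/12
APPEND 16: p_2 = 16·241 + 20 = 3876, q_2 = 16·12 + 1 = 193 → 3876/193
APPEND 41: p_3 = 41·3876 + 241 = 159157, q_3 = 41·193 + 12 = 7925 → 159157/7925
APPEND 27: p_4 = 27·159157 + 3876 = 4301115, q_4 = 27·7925 + 193 = 214168 → 4301115/214168
APPEND 26: p_5 = 26·4301115 + 159157 = 111988147, q_5 = 26·214168 + 7925 = 5576293 → 111988147/5576293
APPEND 48: p_6 = 48·111988147 + 4301115 = 5379732171, q_6 = 48·5576293 + 214168 = 267876232 → 5379732171/267876232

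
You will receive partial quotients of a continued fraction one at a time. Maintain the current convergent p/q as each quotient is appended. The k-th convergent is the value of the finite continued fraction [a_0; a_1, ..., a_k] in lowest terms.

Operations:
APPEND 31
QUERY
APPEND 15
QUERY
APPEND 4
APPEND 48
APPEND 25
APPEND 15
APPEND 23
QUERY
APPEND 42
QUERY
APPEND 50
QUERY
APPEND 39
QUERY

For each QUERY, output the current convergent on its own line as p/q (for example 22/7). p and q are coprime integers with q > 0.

APPEND 31: p_0 = 31·1 + 0 = 31, q_0 = 31·0 + 1 = 1 → 31/1
APPEND 15: p_1 = 15·31 + 1 = 466, q_1 = 15·1 + 0 = 15 → 466/15
APPEND 4: p_2 = 4·466 + 31 = 1895, q_2 = 4·15 + 1 = 61 → 1895/61
APPEND 48: p_3 = 48·1895 + 466 = 91426, q_3 = 48·61 + 15 = 2943 → 91426/2943
APPEND 25: p_4 = 25·91426 + 1895 = 2287545, q_4 = 25·2943 + 61 = 73636 → 2287545/73636
APPEND 15: p_5 = 15·2287545 + 91426 = 34404601, q_5 = 15·73636 + 2943 = 1107483 → 34404601/1107483
APPEND 23: p_6 = 23·34404601 + 2287545 = 793593368, q_6 = 23·1107483 + 73636 = 25545745 → 793593368/25545745
APPEND 42: p_7 = 42·793593368 + 34404601 = 33365326057, q_7 = 42·25545745 + 1107483 = 1074028773 → 33365326057/1074028773
APPEND 50: p_8 = 50·33365326057 + 793593368 = 1669059896218, q_8 = 50·1074028773 + 25545745 = 53726984395 → 1669059896218/53726984395
APPEND 39: p_9 = 39·1669059896218 + 33365326057 = 65126701278559, q_9 = 39·53726984395 + 1074028773 = 2096426420178 → 65126701278559/2096426420178

31/1
466/15
793593368/25545745
33365326057/1074028773
1669059896218/53726984395
65126701278559/2096426420178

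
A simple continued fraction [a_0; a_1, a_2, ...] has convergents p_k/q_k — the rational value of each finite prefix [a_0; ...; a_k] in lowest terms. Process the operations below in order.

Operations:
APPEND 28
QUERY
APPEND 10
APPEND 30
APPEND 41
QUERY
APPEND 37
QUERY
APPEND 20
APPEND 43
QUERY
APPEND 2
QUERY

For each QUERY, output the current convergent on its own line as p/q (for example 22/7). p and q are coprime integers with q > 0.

28/1
347059/12351
12849641/457288
11078464438/394256061
22414268755/797670233

APPEND 28: p_0 = 28·1 + 0 = 28, q_0 = 28·0 + 1 = 1 → 28/1
APPEND 10: p_1 = 10·28 + 1 = 281, q_1 = 10·1 + 0 = 10 → 281/10
APPEND 30: p_2 = 30·281 + 28 = 8458, q_2 = 30·10 + 1 = 301 → 8458/301
APPEND 41: p_3 = 41·8458 + 281 = 347059, q_3 = 41·301 + 10 = 12351 → 347059/12351
APPEND 37: p_4 = 37·347059 + 8458 = 12849641, q_4 = 37·12351 + 301 = 457288 → 12849641/457288
APPEND 20: p_5 = 20·12849641 + 347059 = 257339879, q_5 = 20·457288 + 12351 = 9158111 → 257339879/9158111
APPEND 43: p_6 = 43·257339879 + 12849641 = 11078464438, q_6 = 43·9158111 + 457288 = 394256061 → 11078464438/394256061
APPEND 2: p_7 = 2·11078464438 + 257339879 = 22414268755, q_7 = 2·394256061 + 9158111 = 797670233 → 22414268755/797670233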